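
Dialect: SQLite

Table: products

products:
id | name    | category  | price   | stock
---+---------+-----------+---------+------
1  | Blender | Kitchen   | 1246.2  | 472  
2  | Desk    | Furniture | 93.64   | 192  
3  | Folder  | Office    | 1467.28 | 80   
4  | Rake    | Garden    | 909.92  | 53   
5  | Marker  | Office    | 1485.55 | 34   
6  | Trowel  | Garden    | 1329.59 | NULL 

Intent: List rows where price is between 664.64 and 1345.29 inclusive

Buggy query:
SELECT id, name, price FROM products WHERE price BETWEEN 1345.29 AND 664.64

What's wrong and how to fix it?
Bug: The bounds are reversed; BETWEEN a AND b requires a <= b to match anything

Fix: Write BETWEEN 664.64 AND 1345.29

Corrected query:
SELECT id, name, price FROM products WHERE price BETWEEN 664.64 AND 1345.29

Result:
id | name    | price  
---+---------+--------
1  | Blender | 1246.2 
4  | Rake    | 909.92 
6  | Trowel  | 1329.59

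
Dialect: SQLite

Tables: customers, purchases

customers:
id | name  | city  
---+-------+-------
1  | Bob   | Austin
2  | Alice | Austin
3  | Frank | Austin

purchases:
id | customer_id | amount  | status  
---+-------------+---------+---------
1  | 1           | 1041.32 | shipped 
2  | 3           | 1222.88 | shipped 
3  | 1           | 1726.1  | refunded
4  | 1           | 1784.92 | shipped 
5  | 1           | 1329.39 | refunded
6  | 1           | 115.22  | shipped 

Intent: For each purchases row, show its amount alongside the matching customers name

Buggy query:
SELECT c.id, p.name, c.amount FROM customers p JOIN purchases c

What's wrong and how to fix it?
Bug: Missing join condition: each purchases row is matched to all customers rows instead of just its own

Fix: Add ON c.customer_id = p.id to the JOIN

Corrected query:
SELECT c.id, p.name, c.amount FROM customers p JOIN purchases c ON c.customer_id = p.id

Result:
id | name  | amount 
---+-------+--------
1  | Bob   | 1041.32
2  | Frank | 1222.88
3  | Bob   | 1726.1 
4  | Bob   | 1784.92
5  | Bob   | 1329.39
6  | Bob   | 115.22 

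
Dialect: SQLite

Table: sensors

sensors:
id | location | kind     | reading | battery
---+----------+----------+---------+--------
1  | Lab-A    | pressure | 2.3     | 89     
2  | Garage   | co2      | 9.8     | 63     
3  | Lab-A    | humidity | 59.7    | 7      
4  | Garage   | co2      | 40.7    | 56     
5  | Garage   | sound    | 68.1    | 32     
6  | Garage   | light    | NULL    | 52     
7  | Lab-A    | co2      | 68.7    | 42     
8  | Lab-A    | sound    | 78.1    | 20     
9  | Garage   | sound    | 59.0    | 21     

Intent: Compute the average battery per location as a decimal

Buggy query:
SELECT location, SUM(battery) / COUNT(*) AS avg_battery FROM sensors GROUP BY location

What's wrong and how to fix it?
Bug: SUM(battery) and COUNT(*) are both integers; the division truncates the fractional part

Fix: Multiply by 1.0 (or CAST to REAL) to force floating-point division

Corrected query:
SELECT location, SUM(battery) * 1.0 / COUNT(*) AS avg_battery FROM sensors GROUP BY location

Result:
location | avg_battery
---------+------------
Garage   | 44.8       
Lab-A    | 39.5       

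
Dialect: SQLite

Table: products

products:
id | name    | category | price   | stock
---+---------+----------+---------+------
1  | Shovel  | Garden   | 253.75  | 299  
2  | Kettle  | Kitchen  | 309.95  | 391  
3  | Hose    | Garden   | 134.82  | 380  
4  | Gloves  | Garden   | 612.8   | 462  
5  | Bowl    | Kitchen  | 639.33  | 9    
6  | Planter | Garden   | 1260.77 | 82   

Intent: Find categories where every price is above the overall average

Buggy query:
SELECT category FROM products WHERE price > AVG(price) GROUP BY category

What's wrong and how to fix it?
Bug: AVG() is an aggregate; it can't sit directly in WHERE

Fix: Compute the overall average in a scalar subquery and compare each group's MIN against it in HAVING

Corrected query:
SELECT category FROM products GROUP BY category HAVING MIN(price) > (SELECT AVG(price) FROM products)

Result:
(no rows)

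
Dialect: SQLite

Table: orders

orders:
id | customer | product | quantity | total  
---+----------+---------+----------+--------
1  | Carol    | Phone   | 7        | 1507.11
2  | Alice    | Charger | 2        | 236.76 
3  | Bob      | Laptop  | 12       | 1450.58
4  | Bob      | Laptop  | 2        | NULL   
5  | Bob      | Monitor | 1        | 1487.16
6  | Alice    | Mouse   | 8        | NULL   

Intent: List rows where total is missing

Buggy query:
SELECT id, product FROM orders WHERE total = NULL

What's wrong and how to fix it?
Bug: Comparing to NULL with '=' never matches; NULL = NULL is unknown, not true

Fix: Use IS NULL to test for NULL

Corrected query:
SELECT id, product FROM orders WHERE total IS NULL

Result:
id | product
---+--------
4  | Laptop 
6  | Mouse  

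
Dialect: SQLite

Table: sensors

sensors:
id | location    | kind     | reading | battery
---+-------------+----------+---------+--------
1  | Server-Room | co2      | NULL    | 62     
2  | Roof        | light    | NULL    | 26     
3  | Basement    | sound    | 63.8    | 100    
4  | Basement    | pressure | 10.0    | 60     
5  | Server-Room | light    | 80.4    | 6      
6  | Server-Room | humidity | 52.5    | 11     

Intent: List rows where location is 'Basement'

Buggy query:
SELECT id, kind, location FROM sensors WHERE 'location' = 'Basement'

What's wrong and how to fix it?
Bug: Single quotes denote string literals in SQL; the column name is being compared as a constant string

Fix: Remove the quotes around the column name (or use double quotes for an identifier)

Corrected query:
SELECT id, kind, location FROM sensors WHERE location = 'Basement'

Result:
id | kind     | location
---+----------+---------
3  | sound    | Basement
4  | pressure | Basement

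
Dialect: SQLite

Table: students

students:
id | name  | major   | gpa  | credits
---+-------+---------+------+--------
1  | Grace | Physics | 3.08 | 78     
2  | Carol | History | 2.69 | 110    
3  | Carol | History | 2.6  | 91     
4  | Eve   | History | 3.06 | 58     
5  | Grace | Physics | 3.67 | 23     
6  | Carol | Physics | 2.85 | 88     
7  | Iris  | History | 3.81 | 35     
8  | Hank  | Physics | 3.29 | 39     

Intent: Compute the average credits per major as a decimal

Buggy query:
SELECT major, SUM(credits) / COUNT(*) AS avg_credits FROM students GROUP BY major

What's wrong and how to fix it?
Bug: Both operands are integers, so '/' performs integer division and truncates

Fix: Cast one side to REAL so the division keeps the fractional part

Corrected query:
SELECT major, SUM(credits) * 1.0 / COUNT(*) AS avg_credits FROM students GROUP BY major

Result:
major   | avg_credits
--------+------------
History | 73.5       
Physics | 57         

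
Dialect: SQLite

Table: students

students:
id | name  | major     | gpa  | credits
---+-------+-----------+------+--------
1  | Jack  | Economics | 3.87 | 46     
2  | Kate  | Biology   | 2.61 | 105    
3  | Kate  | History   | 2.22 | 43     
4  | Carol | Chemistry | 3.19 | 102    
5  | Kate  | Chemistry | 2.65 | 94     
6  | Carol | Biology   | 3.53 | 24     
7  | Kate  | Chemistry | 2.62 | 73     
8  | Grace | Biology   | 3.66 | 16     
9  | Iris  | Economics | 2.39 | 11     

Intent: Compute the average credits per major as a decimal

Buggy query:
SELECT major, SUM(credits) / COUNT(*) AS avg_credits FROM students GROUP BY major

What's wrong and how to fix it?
Bug: SUM(credits) and COUNT(*) are both integers; the division truncates the fractional part

Fix: Cast one side to REAL so the division keeps the fractional part

Corrected query:
SELECT major, SUM(credits) * 1.0 / COUNT(*) AS avg_credits FROM students GROUP BY major

Result:
major     | avg_credits
----------+------------
Biology   | 48.333333  
Chemistry | 89.666667  
Economics | 28.5       
History   | 43         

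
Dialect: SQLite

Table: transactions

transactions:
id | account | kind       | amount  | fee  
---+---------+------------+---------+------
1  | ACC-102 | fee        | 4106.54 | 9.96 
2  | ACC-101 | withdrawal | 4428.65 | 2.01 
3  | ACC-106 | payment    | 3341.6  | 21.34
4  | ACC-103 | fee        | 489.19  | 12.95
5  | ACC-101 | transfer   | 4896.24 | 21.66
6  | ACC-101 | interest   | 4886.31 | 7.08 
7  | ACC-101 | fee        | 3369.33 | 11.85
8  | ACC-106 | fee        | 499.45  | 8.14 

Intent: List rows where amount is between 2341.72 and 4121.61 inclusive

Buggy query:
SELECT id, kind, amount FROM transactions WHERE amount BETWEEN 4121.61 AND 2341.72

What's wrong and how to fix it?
Bug: The bounds are reversed; BETWEEN a AND b requires a <= b to match anything

Fix: Swap the bounds so the smaller value comes first

Corrected query:
SELECT id, kind, amount FROM transactions WHERE amount BETWEEN 2341.72 AND 4121.61

Result:
id | kind    | amount 
---+---------+--------
1  | fee     | 4106.54
3  | payment | 3341.6 
7  | fee     | 3369.33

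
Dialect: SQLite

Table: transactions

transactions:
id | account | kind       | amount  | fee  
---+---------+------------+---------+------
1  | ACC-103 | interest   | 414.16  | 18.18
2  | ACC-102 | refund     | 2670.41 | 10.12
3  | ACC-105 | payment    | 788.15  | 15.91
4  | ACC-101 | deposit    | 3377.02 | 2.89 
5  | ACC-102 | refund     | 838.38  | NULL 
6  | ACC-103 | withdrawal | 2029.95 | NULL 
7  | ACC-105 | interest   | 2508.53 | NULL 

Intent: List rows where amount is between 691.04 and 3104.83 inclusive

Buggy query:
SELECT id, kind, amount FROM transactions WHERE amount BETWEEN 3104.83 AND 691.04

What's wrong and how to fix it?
Bug: The bounds are reversed; BETWEEN a AND b requires a <= b to match anything

Fix: Swap the bounds so the smaller value comes first

Corrected query:
SELECT id, kind, amount FROM transactions WHERE amount BETWEEN 691.04 AND 3104.83

Result:
id | kind       | amount 
---+------------+--------
2  | refund     | 2670.41
3  | payment    | 788.15 
5  | refund     | 838.38 
6  | withdrawal | 2029.95
7  | interest   | 2508.53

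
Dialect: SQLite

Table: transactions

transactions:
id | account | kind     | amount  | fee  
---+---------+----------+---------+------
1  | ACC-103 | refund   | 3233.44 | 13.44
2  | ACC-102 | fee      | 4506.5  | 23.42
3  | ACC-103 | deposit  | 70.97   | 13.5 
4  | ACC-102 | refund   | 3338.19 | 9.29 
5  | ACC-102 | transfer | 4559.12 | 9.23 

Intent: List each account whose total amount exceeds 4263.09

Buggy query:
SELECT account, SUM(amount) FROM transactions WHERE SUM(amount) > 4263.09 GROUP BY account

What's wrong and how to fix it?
Bug: SUM(amount) is an aggregate, but WHERE filters rows before aggregation

Fix: Move the aggregate condition to a HAVING clause

Corrected query:
SELECT account, SUM(amount) FROM transactions GROUP BY account HAVING SUM(amount) > 4263.09

Result:
account | SUM(amount)
--------+------------
ACC-102 | 12403.81   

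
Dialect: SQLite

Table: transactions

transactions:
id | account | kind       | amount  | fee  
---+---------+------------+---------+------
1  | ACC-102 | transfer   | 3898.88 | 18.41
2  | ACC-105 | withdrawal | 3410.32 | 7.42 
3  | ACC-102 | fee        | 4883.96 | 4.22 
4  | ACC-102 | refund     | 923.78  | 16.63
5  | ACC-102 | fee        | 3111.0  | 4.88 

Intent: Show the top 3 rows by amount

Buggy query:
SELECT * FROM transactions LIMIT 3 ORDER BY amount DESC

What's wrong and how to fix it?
Bug: LIMIT must come after ORDER BY

Fix: Sort with ORDER BY, then apply LIMIT

Corrected query:
SELECT * FROM transactions ORDER BY amount DESC LIMIT 3

Result:
id | account | kind       | amount  | fee  
---+---------+------------+---------+------
3  | ACC-102 | fee        | 4883.96 | 4.22 
1  | ACC-102 | transfer   | 3898.88 | 18.41
2  | ACC-105 | withdrawal | 3410.32 | 7.42 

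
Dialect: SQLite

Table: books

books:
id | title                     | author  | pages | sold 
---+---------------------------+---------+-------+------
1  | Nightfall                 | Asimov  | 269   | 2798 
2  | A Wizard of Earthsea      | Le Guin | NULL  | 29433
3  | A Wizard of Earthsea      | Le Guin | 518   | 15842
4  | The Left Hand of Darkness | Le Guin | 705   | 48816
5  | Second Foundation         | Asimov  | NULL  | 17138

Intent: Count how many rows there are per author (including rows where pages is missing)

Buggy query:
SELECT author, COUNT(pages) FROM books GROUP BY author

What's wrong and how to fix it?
Bug: COUNT(pages) skips NULLs, so groups with missing pages are undercounted

Fix: Replace COUNT(pages) with COUNT(*)

Corrected query:
SELECT author, COUNT(*) FROM books GROUP BY author

Result:
author  | COUNT(*)
--------+---------
Asimov  | 2       
Le Guin | 3       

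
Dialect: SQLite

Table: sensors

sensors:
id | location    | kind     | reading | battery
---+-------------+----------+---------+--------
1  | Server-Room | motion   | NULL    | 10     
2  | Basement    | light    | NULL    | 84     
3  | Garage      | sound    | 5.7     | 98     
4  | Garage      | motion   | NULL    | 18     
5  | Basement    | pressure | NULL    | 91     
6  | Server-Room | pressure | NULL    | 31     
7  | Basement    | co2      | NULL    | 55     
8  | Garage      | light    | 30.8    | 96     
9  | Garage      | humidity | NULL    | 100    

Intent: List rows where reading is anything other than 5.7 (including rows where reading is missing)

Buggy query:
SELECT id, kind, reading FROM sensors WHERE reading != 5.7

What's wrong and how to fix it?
Bug: 'reading != 5.7' is unknown when reading is NULL, so NULL rows are silently excluded

Fix: Handle NULL separately with IS NULL alongside the inequality

Corrected query:
SELECT id, kind, reading FROM sensors WHERE reading != 5.7 OR reading IS NULL

Result:
id | kind     | reading
---+----------+--------
1  | motion   | NULL   
2  | light    | NULL   
4  | motion   | NULL   
5  | pressure | NULL   
6  | pressure | NULL   
7  | co2      | NULL   
8  | light    | 30.8   
9  | humidity | NULL   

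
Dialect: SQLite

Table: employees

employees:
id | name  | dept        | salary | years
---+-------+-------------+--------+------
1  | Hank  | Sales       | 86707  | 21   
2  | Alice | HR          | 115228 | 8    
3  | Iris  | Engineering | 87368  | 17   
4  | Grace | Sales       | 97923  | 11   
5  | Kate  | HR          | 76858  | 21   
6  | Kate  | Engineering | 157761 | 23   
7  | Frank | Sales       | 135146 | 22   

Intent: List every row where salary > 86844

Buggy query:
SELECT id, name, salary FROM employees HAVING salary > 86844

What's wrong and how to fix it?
Bug: This is a non-aggregate query (no GROUP BY, no aggregates), so in SQLite the HAVING clause is invalid here; a row-level condition belongs in WHERE

Fix: Use WHERE for row-level filtering

Corrected query:
SELECT id, name, salary FROM employees WHERE salary > 86844

Result:
id | name  | salary
---+-------+-------
2  | Alice | 115228
3  | Iris  | 87368 
4  | Grace | 97923 
6  | Kate  | 157761
7  | Frank | 135146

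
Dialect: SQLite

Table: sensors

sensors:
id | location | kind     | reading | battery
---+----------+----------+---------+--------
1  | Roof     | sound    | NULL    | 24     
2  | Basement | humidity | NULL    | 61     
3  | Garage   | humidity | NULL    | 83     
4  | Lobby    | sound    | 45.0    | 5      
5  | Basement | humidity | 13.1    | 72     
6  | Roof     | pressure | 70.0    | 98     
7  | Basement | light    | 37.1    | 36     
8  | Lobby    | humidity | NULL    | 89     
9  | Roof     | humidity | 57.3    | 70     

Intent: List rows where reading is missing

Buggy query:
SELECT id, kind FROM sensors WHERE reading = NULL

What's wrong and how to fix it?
Bug: Comparing to NULL with '=' never matches; NULL = NULL is unknown, not true

Fix: Use IS NULL to test for NULL

Corrected query:
SELECT id, kind FROM sensors WHERE reading IS NULL

Result:
id | kind    
---+---------
1  | sound   
2  | humidity
3  | humidity
8  | humidity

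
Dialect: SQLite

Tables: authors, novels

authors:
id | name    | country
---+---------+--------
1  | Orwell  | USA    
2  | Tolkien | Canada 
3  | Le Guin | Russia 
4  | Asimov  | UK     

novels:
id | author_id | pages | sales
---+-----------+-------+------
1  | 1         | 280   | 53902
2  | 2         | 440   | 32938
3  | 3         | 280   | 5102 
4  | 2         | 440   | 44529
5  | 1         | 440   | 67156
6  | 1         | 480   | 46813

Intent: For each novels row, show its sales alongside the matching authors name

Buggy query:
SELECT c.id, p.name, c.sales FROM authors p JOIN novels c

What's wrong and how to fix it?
Bug: JOIN with no ON clause produces a cartesian product; every novels row pairs with every authors row

Fix: Specify the join condition linking the foreign key to the parent id

Corrected query:
SELECT c.id, p.name, c.sales FROM authors p JOIN novels c ON c.author_id = p.id

Result:
id | name    | sales
---+---------+------
1  | Orwell  | 53902
2  | Tolkien | 32938
3  | Le Guin | 5102 
4  | Tolkien | 44529
5  | Orwell  | 67156
6  | Orwell  | 46813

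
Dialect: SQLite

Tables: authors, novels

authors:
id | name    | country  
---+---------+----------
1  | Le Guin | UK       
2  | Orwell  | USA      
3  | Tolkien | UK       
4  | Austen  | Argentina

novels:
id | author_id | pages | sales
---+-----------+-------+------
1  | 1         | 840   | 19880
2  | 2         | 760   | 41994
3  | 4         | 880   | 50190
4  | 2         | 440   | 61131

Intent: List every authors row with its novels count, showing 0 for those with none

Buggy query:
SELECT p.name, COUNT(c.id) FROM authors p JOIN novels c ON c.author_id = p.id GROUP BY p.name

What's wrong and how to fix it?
Bug: An inner join excludes parents with zero children

Fix: Use LEFT JOIN so parents without children still appear (COUNT(c.id) gives 0)

Corrected query:
SELECT p.name, COUNT(c.id) FROM authors p LEFT JOIN novels c ON c.author_id = p.id GROUP BY p.name

Result:
name    | COUNT(c.id)
--------+------------
Austen  | 1          
Le Guin | 1          
Orwell  | 2          
Tolkien | 0          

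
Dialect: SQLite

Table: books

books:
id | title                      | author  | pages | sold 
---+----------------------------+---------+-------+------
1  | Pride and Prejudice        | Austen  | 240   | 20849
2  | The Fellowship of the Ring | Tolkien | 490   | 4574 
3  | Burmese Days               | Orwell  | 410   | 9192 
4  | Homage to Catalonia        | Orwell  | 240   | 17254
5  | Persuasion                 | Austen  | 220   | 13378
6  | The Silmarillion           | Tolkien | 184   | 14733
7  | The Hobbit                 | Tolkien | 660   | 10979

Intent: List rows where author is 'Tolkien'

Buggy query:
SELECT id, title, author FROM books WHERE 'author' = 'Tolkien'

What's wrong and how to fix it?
Bug: Single quotes denote string literals in SQL; the column name is being compared as a constant string

Fix: Remove the quotes around the column name (or use double quotes for an identifier)

Corrected query:
SELECT id, title, author FROM books WHERE author = 'Tolkien'

Result:
id | title                      | author 
---+----------------------------+--------
2  | The Fellowship of the Ring | Tolkien
6  | The Silmarillion           | Tolkien
7  | The Hobbit                 | Tolkien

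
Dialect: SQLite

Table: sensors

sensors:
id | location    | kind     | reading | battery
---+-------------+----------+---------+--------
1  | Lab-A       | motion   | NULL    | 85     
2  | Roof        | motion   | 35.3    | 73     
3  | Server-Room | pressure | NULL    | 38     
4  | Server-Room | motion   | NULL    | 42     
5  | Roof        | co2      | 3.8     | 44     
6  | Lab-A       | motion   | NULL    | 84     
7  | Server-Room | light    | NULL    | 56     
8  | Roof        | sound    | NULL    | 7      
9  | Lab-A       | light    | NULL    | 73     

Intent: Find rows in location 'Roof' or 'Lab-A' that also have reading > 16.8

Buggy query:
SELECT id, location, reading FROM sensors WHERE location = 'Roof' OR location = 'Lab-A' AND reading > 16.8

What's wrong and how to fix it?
Bug: Without parentheses, AND is evaluated before OR, so the reading filter only applies to the 'Lab-A' branch

Fix: Group the OR with parentheses (or use IN), then AND the threshold

Corrected query:
SELECT id, location, reading FROM sensors WHERE (location = 'Roof' OR location = 'Lab-A') AND reading > 16.8

Result:
id | location | reading
---+----------+--------
2  | Roof     | 35.3   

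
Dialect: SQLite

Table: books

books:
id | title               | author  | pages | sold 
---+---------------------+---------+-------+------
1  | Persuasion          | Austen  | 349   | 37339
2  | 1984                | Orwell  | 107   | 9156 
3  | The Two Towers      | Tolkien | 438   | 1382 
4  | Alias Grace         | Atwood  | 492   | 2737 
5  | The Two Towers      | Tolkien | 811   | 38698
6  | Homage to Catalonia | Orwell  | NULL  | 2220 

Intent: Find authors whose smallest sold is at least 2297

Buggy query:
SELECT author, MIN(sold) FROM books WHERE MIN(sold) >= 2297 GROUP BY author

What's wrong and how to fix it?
Bug: MIN() in WHERE is a misuse of aggregate

Fix: Replace WHERE with HAVING after the GROUP BY

Corrected query:
SELECT author, MIN(sold) FROM books GROUP BY author HAVING MIN(sold) >= 2297

Result:
author | MIN(sold)
-------+----------
Atwood | 2737     
Austen | 37339    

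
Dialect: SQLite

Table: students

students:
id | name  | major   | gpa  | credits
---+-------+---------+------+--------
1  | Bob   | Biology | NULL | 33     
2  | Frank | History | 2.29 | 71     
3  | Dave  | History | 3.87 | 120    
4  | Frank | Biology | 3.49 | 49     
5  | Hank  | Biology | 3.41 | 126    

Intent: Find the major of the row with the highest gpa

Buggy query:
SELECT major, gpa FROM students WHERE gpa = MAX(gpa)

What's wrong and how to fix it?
Bug: WHERE is evaluated per row; an aggregate over the whole table isn't defined there

Fix: Wrap MAX in a scalar subquery so WHERE compares against a single value

Corrected query:
SELECT major, gpa FROM students WHERE gpa = (SELECT MAX(gpa) FROM students)

Result:
major   | gpa 
--------+-----
History | 3.87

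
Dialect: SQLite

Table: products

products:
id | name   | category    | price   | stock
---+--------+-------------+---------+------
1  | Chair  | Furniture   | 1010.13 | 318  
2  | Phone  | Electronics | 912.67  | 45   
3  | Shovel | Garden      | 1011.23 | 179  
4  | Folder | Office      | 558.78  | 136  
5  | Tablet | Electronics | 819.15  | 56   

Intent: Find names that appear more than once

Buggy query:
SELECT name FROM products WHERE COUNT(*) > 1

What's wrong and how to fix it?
Bug: COUNT(*) is an aggregate and cannot be used in WHERE

Fix: Group first, then use HAVING for the count condition

Corrected query:
SELECT name FROM products GROUP BY name HAVING COUNT(*) > 1

Result:
(no rows)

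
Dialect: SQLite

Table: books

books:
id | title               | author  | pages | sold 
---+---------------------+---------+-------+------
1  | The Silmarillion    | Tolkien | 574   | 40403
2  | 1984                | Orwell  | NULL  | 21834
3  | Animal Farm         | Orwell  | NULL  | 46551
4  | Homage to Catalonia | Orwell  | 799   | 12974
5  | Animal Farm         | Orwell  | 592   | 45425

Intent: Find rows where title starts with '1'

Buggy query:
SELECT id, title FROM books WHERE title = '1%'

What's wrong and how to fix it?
Bug: '=' compares the literal string including the % character; pattern matching needs LIKE

Fix: Use LIKE for wildcard pattern matching

Corrected query:
SELECT id, title FROM books WHERE title LIKE '1%'

Result:
id | title
---+------
2  | 1984 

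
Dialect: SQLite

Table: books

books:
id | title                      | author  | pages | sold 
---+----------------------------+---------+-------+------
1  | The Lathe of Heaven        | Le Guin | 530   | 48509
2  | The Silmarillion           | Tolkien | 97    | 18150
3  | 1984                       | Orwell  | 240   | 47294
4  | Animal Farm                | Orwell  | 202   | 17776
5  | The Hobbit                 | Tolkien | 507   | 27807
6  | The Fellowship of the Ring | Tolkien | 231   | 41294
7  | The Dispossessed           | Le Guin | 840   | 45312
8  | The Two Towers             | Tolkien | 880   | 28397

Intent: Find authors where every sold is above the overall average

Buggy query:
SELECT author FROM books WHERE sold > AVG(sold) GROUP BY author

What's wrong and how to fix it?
Bug: WHERE evaluates per row before aggregation, so AVG() is unavailable

Fix: Use a subquery for AVG and a HAVING MIN(...) filter so the condition holds for every row in the group

Corrected query:
SELECT author FROM books GROUP BY author HAVING MIN(sold) > (SELECT AVG(sold) FROM books)

Result:
author 
-------
Le Guin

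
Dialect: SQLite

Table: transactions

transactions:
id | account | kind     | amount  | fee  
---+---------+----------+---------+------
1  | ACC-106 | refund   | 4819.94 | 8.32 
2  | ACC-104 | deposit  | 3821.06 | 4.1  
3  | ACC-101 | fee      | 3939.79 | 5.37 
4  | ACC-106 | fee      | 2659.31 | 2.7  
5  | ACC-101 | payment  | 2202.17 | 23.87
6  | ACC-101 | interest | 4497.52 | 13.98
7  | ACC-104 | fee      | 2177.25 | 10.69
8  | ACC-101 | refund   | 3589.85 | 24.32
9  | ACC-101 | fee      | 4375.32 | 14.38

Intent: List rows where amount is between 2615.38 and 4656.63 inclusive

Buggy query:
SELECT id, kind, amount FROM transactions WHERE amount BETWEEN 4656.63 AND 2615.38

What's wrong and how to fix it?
Bug: The bounds are reversed; BETWEEN a AND b requires a <= b to match anything

Fix: Swap the bounds so the smaller value comes first

Corrected query:
SELECT id, kind, amount FROM transactions WHERE amount BETWEEN 2615.38 AND 4656.63

Result:
id | kind     | amount 
---+----------+--------
2  | deposit  | 3821.06
3  | fee      | 3939.79
4  | fee      | 2659.31
6  | interest | 4497.52
8  | refund   | 3589.85
9  | fee      | 4375.32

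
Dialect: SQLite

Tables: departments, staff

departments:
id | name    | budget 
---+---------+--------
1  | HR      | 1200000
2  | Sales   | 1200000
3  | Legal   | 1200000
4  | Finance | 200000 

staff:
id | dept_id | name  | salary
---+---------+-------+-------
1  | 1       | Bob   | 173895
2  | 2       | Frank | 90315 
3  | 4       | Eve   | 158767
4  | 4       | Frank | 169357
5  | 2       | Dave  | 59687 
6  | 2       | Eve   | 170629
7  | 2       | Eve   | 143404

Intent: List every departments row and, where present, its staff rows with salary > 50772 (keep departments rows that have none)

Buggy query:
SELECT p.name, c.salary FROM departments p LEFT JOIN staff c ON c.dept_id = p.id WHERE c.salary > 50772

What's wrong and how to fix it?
Bug: A WHERE condition on the right-hand table after LEFT JOIN drops unmatched parents

Fix: Put 'c.salary > 50772' in the JOIN's ON clause instead of WHERE

Corrected query:
SELECT p.name, c.salary FROM departments p LEFT JOIN staff c ON c.dept_id = p.id AND c.salary > 50772

Result:
name    | salary
--------+-------
HR      | 173895
Sales   | 59687 
Sales   | 90315 
Sales   | 143404
Sales   | 170629
Legal   | NULL  
Finance | 158767
Finance | 169357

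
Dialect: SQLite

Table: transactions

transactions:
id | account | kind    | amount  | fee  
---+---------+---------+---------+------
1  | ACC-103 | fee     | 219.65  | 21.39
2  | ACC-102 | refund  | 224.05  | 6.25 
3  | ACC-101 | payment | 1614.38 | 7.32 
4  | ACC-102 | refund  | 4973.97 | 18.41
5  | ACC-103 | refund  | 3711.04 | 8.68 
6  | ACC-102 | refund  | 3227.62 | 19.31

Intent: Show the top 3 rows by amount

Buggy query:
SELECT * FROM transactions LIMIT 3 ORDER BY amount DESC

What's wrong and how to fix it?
Bug: ORDER BY cannot follow LIMIT; LIMIT is the final clause

Fix: Sort with ORDER BY, then apply LIMIT

Corrected query:
SELECT * FROM transactions ORDER BY amount DESC LIMIT 3

Result:
id | account | kind   | amount  | fee  
---+---------+--------+---------+------
4  | ACC-102 | refund | 4973.97 | 18.41
5  | ACC-103 | refund | 3711.04 | 8.68 
6  | ACC-102 | refund | 3227.62 | 19.31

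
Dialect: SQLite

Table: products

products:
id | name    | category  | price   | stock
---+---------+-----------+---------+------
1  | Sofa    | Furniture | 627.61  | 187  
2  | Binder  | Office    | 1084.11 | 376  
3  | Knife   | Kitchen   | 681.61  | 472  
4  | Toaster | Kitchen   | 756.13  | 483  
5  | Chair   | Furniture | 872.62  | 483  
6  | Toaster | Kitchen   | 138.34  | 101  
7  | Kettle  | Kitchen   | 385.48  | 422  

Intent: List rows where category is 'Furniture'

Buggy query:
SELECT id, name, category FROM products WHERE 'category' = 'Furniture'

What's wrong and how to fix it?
Bug: Single quotes denote string literals in SQL; the column name is being compared as a constant string

Fix: Remove the quotes around the column name (or use double quotes for an identifier)

Corrected query:
SELECT id, name, category FROM products WHERE category = 'Furniture'

Result:
id | name  | category 
---+-------+----------
1  | Sofa  | Furniture
5  | Chair | Furniture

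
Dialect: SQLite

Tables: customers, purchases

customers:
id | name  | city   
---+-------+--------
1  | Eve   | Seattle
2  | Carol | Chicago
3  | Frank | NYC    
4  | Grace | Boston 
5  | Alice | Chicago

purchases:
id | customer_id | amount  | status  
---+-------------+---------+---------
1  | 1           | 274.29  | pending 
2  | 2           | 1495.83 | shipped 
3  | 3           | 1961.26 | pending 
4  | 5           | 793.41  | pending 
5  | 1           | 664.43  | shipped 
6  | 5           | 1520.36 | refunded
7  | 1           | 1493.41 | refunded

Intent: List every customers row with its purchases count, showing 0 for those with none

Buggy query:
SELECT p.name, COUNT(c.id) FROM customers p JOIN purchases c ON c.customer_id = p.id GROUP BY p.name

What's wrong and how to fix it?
Bug: An inner join excludes parents with zero children

Fix: Switch to LEFT JOIN to retain unmatched parent rows

Corrected query:
SELECT p.name, COUNT(c.id) FROM customers p LEFT JOIN purchases c ON c.customer_id = p.id GROUP BY p.name

Result:
name  | COUNT(c.id)
------+------------
Alice | 2          
Carol | 1          
Eve   | 3          
Frank | 1          
Grace | 0          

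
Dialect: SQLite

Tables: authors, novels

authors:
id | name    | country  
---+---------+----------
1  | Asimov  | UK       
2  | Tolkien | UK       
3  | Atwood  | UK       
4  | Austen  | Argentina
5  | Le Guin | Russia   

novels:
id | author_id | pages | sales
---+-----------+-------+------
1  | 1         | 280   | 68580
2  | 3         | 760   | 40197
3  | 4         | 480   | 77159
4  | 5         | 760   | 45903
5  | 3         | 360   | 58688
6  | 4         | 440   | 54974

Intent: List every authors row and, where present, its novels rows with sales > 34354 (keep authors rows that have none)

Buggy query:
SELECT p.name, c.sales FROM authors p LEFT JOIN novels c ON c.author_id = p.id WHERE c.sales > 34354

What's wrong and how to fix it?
Bug: A WHERE condition on the right-hand table after LEFT JOIN drops unmatched parents

Fix: Move the right-table condition into the ON clause so unmatched parents are kept

Corrected query:
SELECT p.name, c.sales FROM authors p LEFT JOIN novels c ON c.author_id = p.id AND c.sales > 34354

Result:
name    | sales
--------+------
Asimov  | 68580
Tolkien | NULL 
Atwood  | 40197
Atwood  | 58688
Austen  | 54974
Austen  | 77159
Le Guin | 45903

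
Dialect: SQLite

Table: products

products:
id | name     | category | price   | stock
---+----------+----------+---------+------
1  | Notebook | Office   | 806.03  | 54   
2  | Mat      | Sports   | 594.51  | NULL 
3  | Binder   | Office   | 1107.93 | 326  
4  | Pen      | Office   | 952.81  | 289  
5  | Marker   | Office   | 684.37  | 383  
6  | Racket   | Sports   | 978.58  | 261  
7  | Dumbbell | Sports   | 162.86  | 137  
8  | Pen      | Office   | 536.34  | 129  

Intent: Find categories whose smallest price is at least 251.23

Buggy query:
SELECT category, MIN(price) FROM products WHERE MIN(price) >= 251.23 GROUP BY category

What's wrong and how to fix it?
Bug: Aggregates like MIN are computed per group after WHERE runs

Fix: Use HAVING for the per-group MIN condition

Corrected query:
SELECT category, MIN(price) FROM products GROUP BY category HAVING MIN(price) >= 251.23

Result:
category | MIN(price)
---------+-----------
Office   | 536.34    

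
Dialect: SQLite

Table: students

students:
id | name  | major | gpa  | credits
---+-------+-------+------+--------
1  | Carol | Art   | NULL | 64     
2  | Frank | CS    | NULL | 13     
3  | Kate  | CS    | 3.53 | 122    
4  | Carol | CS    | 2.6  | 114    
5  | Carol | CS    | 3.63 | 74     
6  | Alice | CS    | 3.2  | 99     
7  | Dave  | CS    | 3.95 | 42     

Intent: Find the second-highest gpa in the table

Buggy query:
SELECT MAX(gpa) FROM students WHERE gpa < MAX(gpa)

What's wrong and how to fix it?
Bug: MAX(gpa) on the right of the comparison is an aggregate-in-WHERE error

Fix: Put the inner MAX in a scalar subquery

Corrected query:
SELECT MAX(gpa) FROM students WHERE gpa < (SELECT MAX(gpa) FROM students)

Result:
MAX(gpa)
--------
3.63    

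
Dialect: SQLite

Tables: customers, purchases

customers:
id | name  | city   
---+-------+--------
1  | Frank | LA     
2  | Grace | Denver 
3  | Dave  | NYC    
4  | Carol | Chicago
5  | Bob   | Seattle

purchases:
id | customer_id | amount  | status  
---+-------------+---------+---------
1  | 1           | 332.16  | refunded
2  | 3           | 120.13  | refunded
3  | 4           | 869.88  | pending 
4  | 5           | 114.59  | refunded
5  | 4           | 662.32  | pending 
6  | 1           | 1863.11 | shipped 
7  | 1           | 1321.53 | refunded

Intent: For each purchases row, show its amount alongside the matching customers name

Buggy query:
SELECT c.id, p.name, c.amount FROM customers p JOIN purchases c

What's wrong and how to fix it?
Bug: Missing join condition: each purchases row is matched to all customers rows instead of just its own

Fix: Add ON c.customer_id = p.id to the JOIN

Corrected query:
SELECT c.id, p.name, c.amount FROM customers p JOIN purchases c ON c.customer_id = p.id

Result:
id | name  | amount 
---+-------+--------
1  | Frank | 332.16 
2  | Dave  | 120.13 
3  | Carol | 869.88 
4  | Bob   | 114.59 
5  | Carol | 662.32 
6  | Frank | 1863.11
7  | Frank | 1321.53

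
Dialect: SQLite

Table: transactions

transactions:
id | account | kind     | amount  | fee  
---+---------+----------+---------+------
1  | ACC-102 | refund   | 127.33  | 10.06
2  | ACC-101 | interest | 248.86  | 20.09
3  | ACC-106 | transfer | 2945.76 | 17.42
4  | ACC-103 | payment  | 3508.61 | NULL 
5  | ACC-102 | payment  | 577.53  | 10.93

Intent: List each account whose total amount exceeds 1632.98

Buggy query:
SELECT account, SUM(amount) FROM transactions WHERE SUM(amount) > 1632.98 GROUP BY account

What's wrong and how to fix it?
Bug: WHERE runs before GROUP BY, so aggregates aren't available there

Fix: Move the aggregate condition to a HAVING clause

Corrected query:
SELECT account, SUM(amount) FROM transactions GROUP BY account HAVING SUM(amount) > 1632.98

Result:
account | SUM(amount)
--------+------------
ACC-103 | 3508.61    
ACC-106 | 2945.76    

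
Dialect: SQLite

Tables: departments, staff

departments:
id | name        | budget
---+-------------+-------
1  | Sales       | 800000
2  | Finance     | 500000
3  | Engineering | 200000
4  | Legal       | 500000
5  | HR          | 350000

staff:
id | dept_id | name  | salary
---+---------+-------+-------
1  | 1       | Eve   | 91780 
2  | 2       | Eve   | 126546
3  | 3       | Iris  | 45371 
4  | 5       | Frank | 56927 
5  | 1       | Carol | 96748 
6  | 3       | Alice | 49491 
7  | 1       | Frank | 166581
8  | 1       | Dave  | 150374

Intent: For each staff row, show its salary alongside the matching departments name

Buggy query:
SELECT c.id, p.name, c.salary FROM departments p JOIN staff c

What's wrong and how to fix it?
Bug: JOIN with no ON clause produces a cartesian product; every staff row pairs with every departments row

Fix: Add ON c.dept_id = p.id to the JOIN

Corrected query:
SELECT c.id, p.name, c.salary FROM departments p JOIN staff c ON c.dept_id = p.id

Result:
id | name        | salary
---+-------------+-------
1  | Sales       | 91780 
2  | Finance     | 126546
3  | Engineering | 45371 
4  | HR          | 56927 
5  | Sales       | 96748 
6  | Engineering | 49491 
7  | Sales       | 166581
8  | Sales       | 150374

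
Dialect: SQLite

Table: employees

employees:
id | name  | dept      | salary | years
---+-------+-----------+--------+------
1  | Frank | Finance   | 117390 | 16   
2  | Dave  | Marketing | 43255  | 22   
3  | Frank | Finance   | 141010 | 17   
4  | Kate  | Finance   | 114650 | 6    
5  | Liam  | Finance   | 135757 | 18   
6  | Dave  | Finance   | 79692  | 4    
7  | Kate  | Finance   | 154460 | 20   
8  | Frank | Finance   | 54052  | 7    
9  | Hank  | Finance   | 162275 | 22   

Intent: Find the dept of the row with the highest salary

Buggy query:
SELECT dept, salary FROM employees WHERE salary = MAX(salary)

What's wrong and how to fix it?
Bug: WHERE is evaluated per row; an aggregate over the whole table isn't defined there

Fix: Wrap MAX in a scalar subquery so WHERE compares against a single value

Corrected query:
SELECT dept, salary FROM employees WHERE salary = (SELECT MAX(salary) FROM employees)

Result:
dept    | salary
--------+-------
Finance | 162275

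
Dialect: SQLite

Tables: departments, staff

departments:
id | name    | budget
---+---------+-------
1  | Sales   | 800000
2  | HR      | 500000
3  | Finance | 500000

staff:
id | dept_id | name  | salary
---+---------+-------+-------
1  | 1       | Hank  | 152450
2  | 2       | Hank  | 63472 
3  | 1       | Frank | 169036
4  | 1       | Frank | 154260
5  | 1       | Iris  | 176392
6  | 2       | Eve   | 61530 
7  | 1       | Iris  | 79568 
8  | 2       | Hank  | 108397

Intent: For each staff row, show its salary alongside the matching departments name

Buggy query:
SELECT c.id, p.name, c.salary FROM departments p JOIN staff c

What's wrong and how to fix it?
Bug: JOIN with no ON clause produces a cartesian product; every staff row pairs with every departments row

Fix: Specify the join condition linking the foreign key to the parent id

Corrected query:
SELECT c.id, p.name, c.salary FROM departments p JOIN staff c ON c.dept_id = p.id

Result:
id | name  | salary
---+-------+-------
1  | Sales | 152450
2  | HR    | 63472 
3  | Sales | 169036
4  | Sales | 154260
5  | Sales | 176392
6  | HR    | 61530 
7  | Sales | 79568 
8  | HR    | 108397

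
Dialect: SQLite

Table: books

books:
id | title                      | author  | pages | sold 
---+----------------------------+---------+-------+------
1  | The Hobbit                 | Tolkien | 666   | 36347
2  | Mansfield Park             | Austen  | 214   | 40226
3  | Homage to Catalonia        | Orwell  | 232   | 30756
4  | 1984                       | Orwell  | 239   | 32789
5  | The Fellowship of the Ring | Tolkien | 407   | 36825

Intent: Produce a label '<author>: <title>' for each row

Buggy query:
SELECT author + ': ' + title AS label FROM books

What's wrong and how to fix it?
Bug: SQLite uses || for string concatenation; + coerces text to numbers (yielding 0)

Fix: Use the || operator for string concatenation

Corrected query:
SELECT author || ': ' || title AS label FROM books

Result:
label                              
-----------------------------------
Tolkien: The Hobbit                
Austen: Mansfield Park             
Orwell: Homage to Catalonia        
Orwell: 1984                       
Tolkien: The Fellowship of the Ring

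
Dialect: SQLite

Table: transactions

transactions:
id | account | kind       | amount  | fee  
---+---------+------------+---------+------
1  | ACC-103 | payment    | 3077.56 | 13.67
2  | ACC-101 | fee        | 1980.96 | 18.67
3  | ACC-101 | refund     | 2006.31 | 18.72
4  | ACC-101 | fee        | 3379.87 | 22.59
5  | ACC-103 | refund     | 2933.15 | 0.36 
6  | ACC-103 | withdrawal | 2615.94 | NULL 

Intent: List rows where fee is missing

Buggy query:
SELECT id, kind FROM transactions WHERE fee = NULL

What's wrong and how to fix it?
Bug: '= NULL' is always unknown in SQL three-valued logic, so no rows match

Fix: Replace '= NULL' with 'IS NULL'

Corrected query:
SELECT id, kind FROM transactions WHERE fee IS NULL

Result:
id | kind      
---+-----------
6  | withdrawal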